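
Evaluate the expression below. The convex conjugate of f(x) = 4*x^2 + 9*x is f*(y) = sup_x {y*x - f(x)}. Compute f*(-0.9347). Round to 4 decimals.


f*(y) = sup_x {y*x - a*x^2 - b*x} = sup_x {(y-b)*x - a*x^2}
FOC: (y - b) - 2a*x = 0 => x* = (y - b)/(2a)
x* = (-0.9347 - 9)/(2*4) = -1.2418
f*(-0.9347) = (y-b)^2/(4a) = (-0.9347 - 9)^2/(4*4)
= 98.6983/16 = 6.1686


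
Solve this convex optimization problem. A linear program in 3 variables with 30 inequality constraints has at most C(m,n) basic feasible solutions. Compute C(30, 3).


Each vertex corresponds to some choice of n active constraints out of m, so the number of vertices is at most C(m, n) = m! / (n!(m-n)!).
m = 30, n = 3
Numerator: 30 * 29 * 28
Denominator: 3! = 6
C(30, 3) = 4060


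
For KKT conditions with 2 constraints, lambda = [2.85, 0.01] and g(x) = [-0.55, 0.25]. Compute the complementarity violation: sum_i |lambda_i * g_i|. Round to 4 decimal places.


KKT complementary slackness check:
lambda_1 * g_1 = 2.85 * -0.55 = -1.5675
lambda_2 * g_2 = 0.01 * 0.25 = 0.0025
Total violation = 1.5675 + 0.0025 = 1.57


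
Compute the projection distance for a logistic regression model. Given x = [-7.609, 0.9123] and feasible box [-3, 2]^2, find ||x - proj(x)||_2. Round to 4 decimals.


Project each component onto [-3, 2].
clip(-7.609) = -3.0, clip(0.9123) = 0.9123
Projection = [-3.0, 0.9123]
Squared diffs: [21.2429, 0.0]
Distance = sqrt(21.2429) = 4.609


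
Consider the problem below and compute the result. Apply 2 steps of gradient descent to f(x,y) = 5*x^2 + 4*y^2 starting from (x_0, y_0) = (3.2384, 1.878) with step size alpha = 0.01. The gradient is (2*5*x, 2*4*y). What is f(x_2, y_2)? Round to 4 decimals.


Gradient descent on f(x,y) = 5*x^2 + 4*y^2.
Starting point: (3.2384, 1.878), alpha = 0.01
Step 1: grad_x = 2*5*3.2384 = 32.384, grad_y = 2*4*1.878 = 15.024
  x_1 = 3.2384 - 0.01*32.384 = 2.9146
  y_1 = 1.878 - 0.01*15.024 = 1.7278
Step 2: grad_x = 2*5*2.9146 = 29.1456, grad_y = 2*4*1.7278 = 13.8221
  x_2 = 2.9146 - 0.01*29.1456 = 2.6231
  y_2 = 1.7278 - 0.01*13.8221 = 1.5895
f(2.6231, 1.5895) = 5*2.6231^2 + 4*1.5895^2 = 44.5099


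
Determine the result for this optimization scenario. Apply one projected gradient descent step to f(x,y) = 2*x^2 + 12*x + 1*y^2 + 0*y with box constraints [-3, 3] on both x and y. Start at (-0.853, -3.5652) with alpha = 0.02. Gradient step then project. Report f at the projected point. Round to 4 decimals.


Step 1: Compute gradient at (-0.853, -3.5652).
grad_x = 2*2*-0.853 + 12 = 8.588
grad_y = 2*1*-3.5652 + 0 = -7.1304
Step 2: Gradient step.
x_raw = -0.853 - 0.02*8.588 = -1.0248
y_raw = -3.5652 - 0.02*-7.1304 = -3.4226
Step 3: Project onto [-3, 3].
x_proj = clip(-1.0248) = -1.0248
y_proj = clip(-3.4226) = -3.0
Step 4: Evaluate f.
f(-1.0248, -3.0) = -1.1969


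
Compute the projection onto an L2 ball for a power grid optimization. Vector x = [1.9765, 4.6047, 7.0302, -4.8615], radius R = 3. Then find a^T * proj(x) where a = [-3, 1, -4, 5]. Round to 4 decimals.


Step 1: Compute ||x|| (intermediates to 6 decimals).
||x|| = sqrt(1.9765^2 + 4.6047^2 + 7.0302^2 + (-4.8615)^2) = 9.907962
Step 2: Project.
Since ||x|| > R, scale = R/||x|| = 3/9.907962 = 0.302787, proj(x) = scale * x
proj(x) = [0.598459, 1.394243, 2.128653, -1.471999]
Step 3: Dot product.
a^T * proj(x) = -3*0.598459 + 1*1.394243 - 4*2.128653 + 5*(-1.471999) = -16.2757


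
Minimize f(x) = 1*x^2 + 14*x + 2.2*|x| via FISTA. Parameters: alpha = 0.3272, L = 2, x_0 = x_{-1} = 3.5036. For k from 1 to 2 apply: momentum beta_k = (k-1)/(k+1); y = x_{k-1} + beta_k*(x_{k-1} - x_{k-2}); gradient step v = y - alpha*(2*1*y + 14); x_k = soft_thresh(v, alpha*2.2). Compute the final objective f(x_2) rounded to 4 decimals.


FISTA on f(x) = 1*x^2 + 14*x + 2.2*|x|
L = 2, alpha = 0.3272
Iteration 1: beta = 0.0, y = 3.5036 + 0.0*(3.5036 - 3.5036) = 3.5036
  grad(y) = 21.0072, v = y - alpha*grad = -3.37
  prox(v) = soft_thresh(-3.37, 0.7198) = -2.6501
Iteration 2: beta = 0.3333, y = -2.6501 + 0.3333*(-2.6501 - 3.5036) = -4.7014
  grad(y) = 4.5973, v = y - alpha*grad = -6.2056
  prox(v) = soft_thresh(-6.2056, 0.7198) = -5.4857
f(x_2) = 1*(-5.4857)^2 + 14*(-5.4857) + 2.2*|-5.4857| = -34.6384


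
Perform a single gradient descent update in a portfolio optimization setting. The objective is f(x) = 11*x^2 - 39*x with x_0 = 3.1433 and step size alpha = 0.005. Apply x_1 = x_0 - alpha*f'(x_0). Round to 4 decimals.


We compute the gradient at x_0 and apply the update.
f'(x) = 22*x - 39
f'(3.1433) = 22*3.1433 - 39 = 30.1526
x_1 = 3.1433 - 0.005*30.1526 = 2.9925


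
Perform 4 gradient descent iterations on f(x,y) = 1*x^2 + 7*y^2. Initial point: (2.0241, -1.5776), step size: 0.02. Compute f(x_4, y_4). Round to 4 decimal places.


Gradient descent on f(x,y) = 1*x^2 + 7*y^2.
Starting point: (2.0241, -1.5776), alpha = 0.02
Step 1: grad_x = 2*1*2.0241 = 4.0482, grad_y = 2*7*-1.5776 = -22.0864
  x_1 = 2.0241 - 0.02*4.0482 = 1.9431
  y_1 = -1.5776 - 0.02*-22.0864 = -1.1359
Step 2: grad_x = 2*1*1.9431 = 3.8863, grad_y = 2*7*-1.1359 = -15.9022
  x_2 = 1.9431 - 0.02*3.8863 = 1.8654
  y_2 = -1.1359 - 0.02*-15.9022 = -0.8178
Step 3: grad_x = 2*1*1.8654 = 3.7308, grad_y = 2*7*-0.8178 = -11.4496
  x_3 = 1.8654 - 0.02*3.7308 = 1.7908
  y_3 = -0.8178 - 0.02*-11.4496 = -0.5888
Step 4: grad_x = 2*1*1.7908 = 3.5816, grad_y = 2*7*-0.5888 = -8.2437
  x_4 = 1.7908 - 0.02*3.5816 = 1.7192
  y_4 = -0.5888 - 0.02*-8.2437 = -0.424
f(1.7192, -0.424) = 1*1.7192^2 + 7*(-0.424)^2 = 4.2137


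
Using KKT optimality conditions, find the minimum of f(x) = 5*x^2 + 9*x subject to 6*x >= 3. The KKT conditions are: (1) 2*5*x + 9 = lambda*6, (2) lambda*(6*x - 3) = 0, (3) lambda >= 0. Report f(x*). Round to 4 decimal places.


Step 1: Try lambda = 0 (constraint inactive).
x_unc = -9/(2*5) = -0.9
Check: 6*-0.9 = -5.4 < 3 -- violated!
Step 2: Constraint must be active: 6*x = 3
x* = 3/6 = 0.5
lambda = (2*5*0.5 + 9)/6 = 2.3333
Step 3: Compute optimal value.
f(x*) = 5*0.5^2 + 9*0.5 = 5.75


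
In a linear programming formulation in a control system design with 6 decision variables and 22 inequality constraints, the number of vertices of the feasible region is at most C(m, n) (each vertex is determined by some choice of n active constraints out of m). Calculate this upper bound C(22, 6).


Each vertex corresponds to some choice of n active constraints out of m, so the number of vertices is at most C(m, n) = m! / (n!(m-n)!).
m = 22, n = 6
Numerator: 22 * 21 * 20 * 19 * 18 * 17
Denominator: 6! = 720
C(22, 6) = 74613


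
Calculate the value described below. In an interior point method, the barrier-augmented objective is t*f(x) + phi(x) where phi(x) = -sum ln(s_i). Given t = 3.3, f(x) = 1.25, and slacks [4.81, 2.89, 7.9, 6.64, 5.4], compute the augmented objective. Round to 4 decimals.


Step 1: Compute log-barrier.
ln values: [1.5707, 1.0613, 2.0669, 1.8931, 1.6864]
phi = -(1.5707 + 1.0613 + 2.0669 + 1.8931 + 1.6864) = -8.2783
Step 2: Compute augmented objective.
t*f(x) = 3.3*1.25 = 4.125
Total = 4.125 - 8.2783 = -4.1533


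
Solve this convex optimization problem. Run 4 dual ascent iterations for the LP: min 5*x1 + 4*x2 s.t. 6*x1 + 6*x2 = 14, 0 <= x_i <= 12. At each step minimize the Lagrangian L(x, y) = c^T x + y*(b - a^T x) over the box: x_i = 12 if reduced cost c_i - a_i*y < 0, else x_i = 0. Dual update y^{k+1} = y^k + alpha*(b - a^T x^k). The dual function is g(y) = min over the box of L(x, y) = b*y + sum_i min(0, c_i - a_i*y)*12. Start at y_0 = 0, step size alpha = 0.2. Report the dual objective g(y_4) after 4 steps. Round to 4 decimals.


Dual ascent for LP: min 5*x1 + 4*x2, 6*x1 + 6*x2 = 14, 0 <= x_i <= 12
Step 1: y^k = 0.0, reduced costs: (5.0, 4.0)
  x^k = (0.0, 0.0), subgradient = b - a^T x = 14.0
  y^{k+1} = 0.0 + 0.2*14.0 = 2.8
Step 2: y^k = 2.8, reduced costs: (-11.8, -12.8)
  x^k = (12.0, 12.0), subgradient = b - a^T x = -130.0
  y^{k+1} = 2.8 + 0.2*-130.0 = -23.2
Step 3: y^k = -23.2, reduced costs: (144.2, 143.2)
  x^k = (0.0, 0.0), subgradient = b - a^T x = 14.0
  y^{k+1} = -23.2 + 0.2*14.0 = -20.4
Step 4: y^k = -20.4, reduced costs: (127.4, 126.4)
  x^k = (0.0, 0.0), subgradient = b - a^T x = 14.0
  y^{k+1} = -20.4 + 0.2*14.0 = -17.6
Dual objective at y_4 = -17.6: reduced costs (110.6, 109.6), box minimizer x = (0.0, 0.0)
g(y_4) = b*y + (c1 - a1*y)*x1 + (c2 - a2*y)*x2 = 14*(-17.6) + 110.6*0.0 + 109.6*0.0 = -246.4 + 0.0 + 0.0 = -246.4


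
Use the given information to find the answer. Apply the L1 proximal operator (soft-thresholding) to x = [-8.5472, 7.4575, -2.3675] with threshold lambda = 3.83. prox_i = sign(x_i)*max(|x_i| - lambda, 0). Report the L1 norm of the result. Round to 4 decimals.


Soft-thresholding with lambda = 3.83:
prox(-8.5472) = sign(-8.5472)*max(|-8.5472| - 3.83, 0) = -4.7172
prox(7.4575) = sign(7.4575)*max(|7.4575| - 3.83, 0) = 3.6275
prox(-2.3675) = sign(-2.3675)*max(|-2.3675| - 3.83, 0) = 0.0
prox(x) = [-4.7172, 3.6275, 0.0]
||prox(x)||_1 = 4.7172 + 3.6275 + 0.0 = 8.3447


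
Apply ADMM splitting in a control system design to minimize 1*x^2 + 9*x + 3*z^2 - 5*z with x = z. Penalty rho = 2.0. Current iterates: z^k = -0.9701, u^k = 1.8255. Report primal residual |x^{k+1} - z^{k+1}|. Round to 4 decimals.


ADMM iteration with rho = 2.0, z^k = -0.9701, u^k = 1.8255
Step 1: x-update.
Minimize 1*x^2 + 9*x + (2.0/2)*(x + 0.9701 + 1.8255)^2
FOC: (2*1 + 2.0)*x = -9 + 2.0*(-0.9701 - 1.8255)
x^{k+1} = -3.6478
Step 2: z-update.
Minimize 3*z^2 - 5*z + (2.0/2)*(-3.6478 - z + 1.8255)^2
FOC: (2*3 + 2.0)*z = 5 + 2.0*(-3.6478 + 1.8255)
z^{k+1} = 0.1694
Step 3: u-update.
u^{k+1} = 1.8255 - 3.6478 - 0.1694 = -1.9917
Step 4: Primal residual = |-3.6478 - 0.1694| = 3.8172


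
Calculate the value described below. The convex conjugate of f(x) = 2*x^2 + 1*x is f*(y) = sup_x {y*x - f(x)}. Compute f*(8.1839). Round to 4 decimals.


f*(y) = sup_x {y*x - a*x^2 - b*x} = sup_x {(y-b)*x - a*x^2}
FOC: (y - b) - 2a*x = 0 => x* = (y - b)/(2a)
x* = (8.1839 - 1)/(2*2) = 1.796
f*(8.1839) = (y-b)^2/(4a) = (8.1839 - 1)^2/(4*2)
= 51.6084/8 = 6.4511


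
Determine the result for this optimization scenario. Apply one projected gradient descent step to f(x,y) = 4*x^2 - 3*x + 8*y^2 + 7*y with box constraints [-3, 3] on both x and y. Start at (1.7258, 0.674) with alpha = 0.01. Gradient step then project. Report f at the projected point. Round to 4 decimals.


Step 1: Compute gradient at (1.7258, 0.674).
grad_x = 2*4*1.7258 - 3 = 10.8064
grad_y = 2*8*0.674 + 7 = 17.784
Step 2: Gradient step.
x_raw = 1.7258 - 0.01*10.8064 = 1.6177
y_raw = 0.674 - 0.01*17.784 = 0.4962
Step 3: Project onto [-3, 3].
x_proj = clip(1.6177) = 1.6177
y_proj = clip(0.4962) = 0.4962
Step 4: Evaluate f.
f(1.6177, 0.4962) = 11.0576


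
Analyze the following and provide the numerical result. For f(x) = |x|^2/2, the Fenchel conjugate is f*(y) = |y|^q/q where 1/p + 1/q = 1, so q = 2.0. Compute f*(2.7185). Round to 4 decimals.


The conjugate exponent q satisfies 1/p + 1/q = 1.
p = 2, so q = 2/(2 - 1) = 2.0
|y|^q = 2.7185^2.0 = 7.3902
f*(2.7185) = 7.3902 / 2.0 = 3.6951


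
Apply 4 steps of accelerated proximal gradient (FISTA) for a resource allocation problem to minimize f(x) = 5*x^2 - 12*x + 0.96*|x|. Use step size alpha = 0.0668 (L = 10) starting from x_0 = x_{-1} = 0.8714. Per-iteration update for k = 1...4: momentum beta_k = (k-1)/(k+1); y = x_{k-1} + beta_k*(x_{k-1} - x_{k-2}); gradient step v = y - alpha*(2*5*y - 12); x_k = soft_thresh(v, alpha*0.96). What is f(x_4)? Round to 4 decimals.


FISTA on f(x) = 5*x^2 - 12*x + 0.96*|x|
L = 10, alpha = 0.0668
Iteration 1: beta = 0.0, y = 0.8714 + 0.0*(0.8714 - 0.8714) = 0.8714
  grad(y) = -3.286, v = y - alpha*grad = 1.0909
  prox(v) = soft_thresh(1.0909, 0.0641) = 1.0268
Iteration 2: beta = 0.3333, y = 1.0268 + 0.3333*(1.0268 - 0.8714) = 1.0786
  grad(y) = -1.2143, v = y - alpha*grad = 1.1597
  prox(v) = soft_thresh(1.1597, 0.0641) = 1.0956
Iteration 3: beta = 0.5, y = 1.0956 + 0.5*(1.0956 - 1.0268) = 1.1299
  grad(y) = -0.7005, v = y - alpha*grad = 1.1767
  prox(v) = soft_thresh(1.1767, 0.0641) = 1.1126
Iteration 4: beta = 0.6, y = 1.1126 + 0.6*(1.1126 - 1.0956) = 1.1228
  grad(y) = -0.7715, v = y - alpha*grad = 1.1744
  prox(v) = soft_thresh(1.1744, 0.0641) = 1.1103
f(x_4) = 5*1.1103^2 - 12*1.1103 + 0.96*|1.1103| = -6.0939


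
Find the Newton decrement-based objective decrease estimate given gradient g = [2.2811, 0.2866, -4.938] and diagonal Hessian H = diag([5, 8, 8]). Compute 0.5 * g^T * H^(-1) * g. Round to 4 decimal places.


Step 1: H is diagonal, so H^(-1) * g = [0.4562, 0.0358, -0.6173].
Step 2: g^T H^(-1) g = sum_i g_i^2 / H_ii
  = (2.2811)^2/5 + (0.2866)^2/8 + (-4.938)^2/8
  = 1.0407 + 0.0103 + 3.048 = 4.0989
Step 3: Objective decrease = 0.5 * g^T H^(-1) g = 2.0495


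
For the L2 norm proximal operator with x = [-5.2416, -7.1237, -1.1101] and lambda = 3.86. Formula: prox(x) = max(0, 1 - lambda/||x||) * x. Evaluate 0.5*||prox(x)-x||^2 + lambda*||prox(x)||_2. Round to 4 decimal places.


Step 1: Compute ||x||.
||x|| = 8.9137
Step 2: Compute scaling factor.
scale = max(0, 1 - 3.86/8.9137) = 0.567
Step 3: prox(x) = [-2.9718, -4.0388, -0.6294]
||prox(x)|| = 5.0537
Step 4: Proximal objective.
0.5*||prox-x||^2 = 7.4498
lambda*||prox|| = 19.5073
Total = 26.957


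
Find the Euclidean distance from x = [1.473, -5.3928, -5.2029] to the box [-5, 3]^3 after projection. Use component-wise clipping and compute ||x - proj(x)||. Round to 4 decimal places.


Project each component onto [-5, 3].
clip(1.473) = 1.473, clip(-5.3928) = -5.0, clip(-5.2029) = -5.0
Projection = [1.473, -5.0, -5.0]
Squared diffs: [0.0, 0.1543, 0.0412]
Distance = sqrt(0.1955) = 0.4421


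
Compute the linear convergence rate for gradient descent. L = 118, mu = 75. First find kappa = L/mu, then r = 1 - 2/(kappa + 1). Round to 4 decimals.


Step 1: Compute the condition number.
kappa = L/mu = 118/75 = 1.5733
Step 2: Compute the convergence rate.
r = 1 - 2/(kappa + 1) = 1 - 2*mu/(L + mu) = (L - mu)/(L + mu) = 43/193 = 0.2228


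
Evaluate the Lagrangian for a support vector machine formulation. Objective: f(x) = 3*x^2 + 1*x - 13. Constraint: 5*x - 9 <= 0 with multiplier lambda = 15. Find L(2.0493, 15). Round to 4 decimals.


Step 1: Evaluate f(x).
f(2.0493) = 3*2.0493^2 + 1*2.0493 - 13 = 1.6482
Step 2: Evaluate g(x).
g(2.0493) = 5*2.0493 - 9 = 1.2465
Step 3: Compute Lagrangian.
L = 1.6482 + 15*1.2465 = 20.3457


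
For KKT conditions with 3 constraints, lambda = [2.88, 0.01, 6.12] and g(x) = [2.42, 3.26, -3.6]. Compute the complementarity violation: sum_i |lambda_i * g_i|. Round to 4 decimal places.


KKT complementary slackness check:
lambda_1 * g_1 = 2.88 * 2.42 = 6.9696
lambda_2 * g_2 = 0.01 * 3.26 = 0.0326
lambda_3 * g_3 = 6.12 * -3.6 = -22.032
Total violation = 6.9696 + 0.0326 + 22.032 = 29.0342


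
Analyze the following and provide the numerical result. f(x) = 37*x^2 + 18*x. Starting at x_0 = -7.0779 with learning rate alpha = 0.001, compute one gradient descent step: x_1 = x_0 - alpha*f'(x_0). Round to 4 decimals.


We compute the gradient at x_0 and apply the update.
f'(x) = 74*x + 18
f'(-7.0779) = 74*-7.0779 + 18 = -505.7646
x_1 = -7.0779 - 0.001*-505.7646 = -6.5721


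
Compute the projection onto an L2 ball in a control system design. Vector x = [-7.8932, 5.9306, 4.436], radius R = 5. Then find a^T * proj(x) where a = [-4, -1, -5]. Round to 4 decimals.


Step 1: Compute ||x|| (intermediates to 6 decimals).
||x|| = sqrt((-7.8932)^2 + 5.9306^2 + 4.436^2) = 10.823711
Step 2: Project.
Since ||x|| > R, scale = R/||x|| = 5/10.823711 = 0.461949, proj(x) = scale * x
proj(x) = [-3.646256, 2.739635, 2.049206]
Step 3: Dot product.
a^T * proj(x) = -4*(-3.646256) - 1*2.739635 - 5*2.049206 = 1.5994


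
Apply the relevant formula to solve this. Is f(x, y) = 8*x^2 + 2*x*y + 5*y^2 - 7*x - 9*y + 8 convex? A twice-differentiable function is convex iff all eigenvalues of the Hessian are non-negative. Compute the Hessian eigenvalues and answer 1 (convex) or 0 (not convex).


The Hessian of f(x,y) = 8*x^2 + 2*x*y + 5*y^2 - 7*x - 9*y + 8 is:
H = [[16, 2], [2, 10]]
Trace = 16 + 10 = 26
Determinant = 16*10 - (2)^2 = 156
Discriminant = (26)^2 - 4*156 = 52.0
Eigenvalues: lambda_1 = 9.3944, lambda_2 = 16.6056
The function is convex.

1


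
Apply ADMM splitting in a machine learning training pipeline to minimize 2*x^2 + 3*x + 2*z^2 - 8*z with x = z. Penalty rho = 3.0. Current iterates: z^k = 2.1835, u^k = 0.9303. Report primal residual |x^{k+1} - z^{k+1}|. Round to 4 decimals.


ADMM iteration with rho = 3.0, z^k = 2.1835, u^k = 0.9303
Step 1: x-update.
Minimize 2*x^2 + 3*x + (3.0/2)*(x - 2.1835 + 0.9303)^2
FOC: (2*2 + 3.0)*x = -3 + 3.0*(2.1835 - 0.9303)
x^{k+1} = 0.1085
Step 2: z-update.
Minimize 2*z^2 - 8*z + (3.0/2)*(0.1085 - z + 0.9303)^2
FOC: (2*2 + 3.0)*z = 8 + 3.0*(0.1085 + 0.9303)
z^{k+1} = 1.5881
Step 3: u-update.
u^{k+1} = 0.9303 + 0.1085 - 1.5881 = -0.5492
Step 4: Primal residual = |0.1085 - 1.5881| = 1.4795


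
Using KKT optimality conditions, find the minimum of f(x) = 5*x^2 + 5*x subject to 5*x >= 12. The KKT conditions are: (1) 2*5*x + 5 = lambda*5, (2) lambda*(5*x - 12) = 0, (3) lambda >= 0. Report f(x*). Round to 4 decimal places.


Step 1: Try lambda = 0 (constraint inactive).
x_unc = -5/(2*5) = -0.5
Check: 5*-0.5 = -2.5 < 12 -- violated!
Step 2: Constraint must be active: 5*x = 12
x* = 12/5 = 2.4
lambda = (2*5*2.4 + 5)/5 = 5.8
Step 3: Compute optimal value.
f(x*) = 5*2.4^2 + 5*2.4 = 40.8


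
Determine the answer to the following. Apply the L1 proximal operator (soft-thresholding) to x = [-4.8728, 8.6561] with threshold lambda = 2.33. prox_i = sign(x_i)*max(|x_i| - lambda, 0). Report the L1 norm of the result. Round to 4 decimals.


Soft-thresholding with lambda = 2.33:
prox(-4.8728) = sign(-4.8728)*max(|-4.8728| - 2.33, 0) = -2.5428
prox(8.6561) = sign(8.6561)*max(|8.6561| - 2.33, 0) = 6.3261
prox(x) = [-2.5428, 6.3261]
||prox(x)||_1 = 2.5428 + 6.3261 = 8.8689


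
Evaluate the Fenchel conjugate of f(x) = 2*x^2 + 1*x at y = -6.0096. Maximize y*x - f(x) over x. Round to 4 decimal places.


f*(y) = sup_x {y*x - a*x^2 - b*x} = sup_x {(y-b)*x - a*x^2}
FOC: (y - b) - 2a*x = 0 => x* = (y - b)/(2a)
x* = (-6.0096 - 1)/(2*2) = -1.7524
f*(-6.0096) = (y-b)^2/(4a) = (-6.0096 - 1)^2/(4*2)
= 49.1345/8 = 6.1418


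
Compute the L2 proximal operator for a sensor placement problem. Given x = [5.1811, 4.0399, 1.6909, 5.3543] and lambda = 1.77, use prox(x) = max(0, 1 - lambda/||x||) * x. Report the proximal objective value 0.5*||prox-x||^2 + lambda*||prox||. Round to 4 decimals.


Step 1: Compute ||x||.
||x|| = 8.6425
Step 2: Compute scaling factor.
scale = max(0, 1 - 1.77/8.6425) = 0.7952
Step 3: prox(x) = [4.12, 3.2125, 1.3446, 4.2577]
||prox(x)|| = 6.8725
Step 4: Proximal objective.
0.5*||prox-x||^2 = 1.5665
lambda*||prox|| = 12.1643
Total = 13.7307


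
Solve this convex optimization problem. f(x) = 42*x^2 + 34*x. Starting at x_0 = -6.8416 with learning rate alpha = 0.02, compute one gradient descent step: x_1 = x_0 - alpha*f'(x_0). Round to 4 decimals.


We compute the gradient at x_0 and apply the update.
f'(x) = 84*x + 34
f'(-6.8416) = 84*-6.8416 + 34 = -540.6944
x_1 = -6.8416 - 0.02*-540.6944 = 3.9723


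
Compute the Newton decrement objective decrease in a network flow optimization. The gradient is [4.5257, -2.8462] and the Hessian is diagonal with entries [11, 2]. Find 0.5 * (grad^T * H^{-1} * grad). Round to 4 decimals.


Step 1: H is diagonal, so H^(-1) * g = [0.4114, -1.4231].
Step 2: g^T H^(-1) g = sum_i g_i^2 / H_ii
  = (4.5257)^2/11 + (-2.8462)^2/2
  = 1.862 + 4.0504 = 5.9124
Step 3: Objective decrease = 0.5 * g^T H^(-1) g = 2.9562


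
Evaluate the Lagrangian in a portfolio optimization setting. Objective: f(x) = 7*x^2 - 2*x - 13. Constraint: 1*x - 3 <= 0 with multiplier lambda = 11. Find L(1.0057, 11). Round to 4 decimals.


Step 1: Evaluate f(x).
f(1.0057) = 7*1.0057^2 - 2*1.0057 - 13 = -7.9314
Step 2: Evaluate g(x).
g(1.0057) = 1*1.0057 - 3 = -1.9943
Step 3: Compute Lagrangian.
L = -7.9314 + 11*-1.9943 = -29.8687


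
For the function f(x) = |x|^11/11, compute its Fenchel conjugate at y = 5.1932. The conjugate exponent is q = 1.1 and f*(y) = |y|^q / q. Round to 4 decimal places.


The conjugate exponent q satisfies 1/p + 1/q = 1.
p = 11, so q = 11/(11 - 1) = 1.1
|y|^q = 5.1932^1.1 = 6.1232
f*(5.1932) = 6.1232 / 1.1 = 5.5665


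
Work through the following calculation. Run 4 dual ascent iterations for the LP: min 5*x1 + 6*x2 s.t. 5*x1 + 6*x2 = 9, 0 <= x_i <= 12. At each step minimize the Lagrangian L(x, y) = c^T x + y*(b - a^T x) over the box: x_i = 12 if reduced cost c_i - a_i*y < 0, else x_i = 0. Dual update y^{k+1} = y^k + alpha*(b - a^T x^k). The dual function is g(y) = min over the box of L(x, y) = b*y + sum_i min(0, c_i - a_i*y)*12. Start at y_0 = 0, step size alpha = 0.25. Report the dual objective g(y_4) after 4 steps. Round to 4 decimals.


Dual ascent for LP: min 5*x1 + 6*x2, 5*x1 + 6*x2 = 9, 0 <= x_i <= 12
Step 1: y^k = 0.0, reduced costs: (5.0, 6.0)
  x^k = (0.0, 0.0), subgradient = b - a^T x = 9.0
  y^{k+1} = 0.0 + 0.25*9.0 = 2.25
Step 2: y^k = 2.25, reduced costs: (-6.25, -7.5)
  x^k = (12.0, 12.0), subgradient = b - a^T x = -123.0
  y^{k+1} = 2.25 + 0.25*-123.0 = -28.5
Step 3: y^k = -28.5, reduced costs: (147.5, 177.0)
  x^k = (0.0, 0.0), subgradient = b - a^T x = 9.0
  y^{k+1} = -28.5 + 0.25*9.0 = -26.25
Step 4: y^k = -26.25, reduced costs: (136.25, 163.5)
  x^k = (0.0, 0.0), subgradient = b - a^T x = 9.0
  y^{k+1} = -26.25 + 0.25*9.0 = -24.0
Dual objective at y_4 = -24.0: reduced costs (125.0, 150.0), box minimizer x = (0.0, 0.0)
g(y_4) = b*y + (c1 - a1*y)*x1 + (c2 - a2*y)*x2 = 9*(-24.0) + 125.0*0.0 + 150.0*0.0 = -216.0 + 0.0 + 0.0 = -216.0


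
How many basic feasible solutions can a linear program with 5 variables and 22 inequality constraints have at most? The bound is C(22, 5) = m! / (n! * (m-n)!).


Each vertex corresponds to some choice of n active constraints out of m, so the number of vertices is at most C(m, n) = m! / (n!(m-n)!).
m = 22, n = 5
Numerator: 22 * 21 * 20 * 19 * 18
Denominator: 5! = 120
C(22, 5) = 26334


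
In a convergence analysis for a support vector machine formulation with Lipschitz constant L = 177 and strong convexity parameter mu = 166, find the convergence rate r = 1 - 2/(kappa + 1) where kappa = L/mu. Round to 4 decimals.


Step 1: Compute the condition number.
kappa = L/mu = 177/166 = 1.0663
Step 2: Compute the convergence rate.
r = 1 - 2/(kappa + 1) = 1 - 2*mu/(L + mu) = (L - mu)/(L + mu) = 11/343 = 0.0321


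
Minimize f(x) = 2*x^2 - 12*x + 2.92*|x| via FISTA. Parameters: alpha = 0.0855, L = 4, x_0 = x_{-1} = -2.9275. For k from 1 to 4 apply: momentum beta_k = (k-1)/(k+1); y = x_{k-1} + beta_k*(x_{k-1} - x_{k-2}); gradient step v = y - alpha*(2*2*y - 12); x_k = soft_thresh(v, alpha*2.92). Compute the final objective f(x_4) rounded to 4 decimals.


FISTA on f(x) = 2*x^2 - 12*x + 2.92*|x|
L = 4, alpha = 0.0855
Iteration 1: beta = 0.0, y = -2.9275 + 0.0*(-2.9275 + 2.9275) = -2.9275
  grad(y) = -23.71, v = y - alpha*grad = -0.9003
  prox(v) = soft_thresh(-0.9003, 0.2497) = -0.6506
Iteration 2: beta = 0.3333, y = -0.6506 + 0.3333*(-0.6506 + 2.9275) = 0.1083
  grad(y) = -11.5667, v = y - alpha*grad = 1.0973
  prox(v) = soft_thresh(1.0973, 0.2497) = 0.8476
Iteration 3: beta = 0.5, y = 0.8476 + 0.5*(0.8476 + 0.6506) = 1.5967
  grad(y) = -5.613, v = y - alpha*grad = 2.0767
  prox(v) = soft_thresh(2.0767, 0.2497) = 1.827
Iteration 4: beta = 0.6, y = 1.827 + 0.6*(1.827 - 0.8476) = 2.4146
  grad(y) = -2.3415, v = y - alpha*grad = 2.6148
  prox(v) = soft_thresh(2.6148, 0.2497) = 2.3652
f(x_4) = 2*2.3652^2 - 12*2.3652 + 2.92*|2.3652| = -10.2877


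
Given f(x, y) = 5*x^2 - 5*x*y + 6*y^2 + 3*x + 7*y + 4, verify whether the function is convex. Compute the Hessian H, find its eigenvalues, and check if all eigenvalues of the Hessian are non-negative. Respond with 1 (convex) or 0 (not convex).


The Hessian of f(x,y) = 5*x^2 - 5*x*y + 6*y^2 + 3*x + 7*y + 4 is:
H = [[10, -5], [-5, 12]]
Trace = 10 + 12 = 22
Determinant = 10*12 - (-5)^2 = 95
Discriminant = (22)^2 - 4*95 = 104.0
Eigenvalues: lambda_1 = 5.901, lambda_2 = 16.099
The function is convex.

1


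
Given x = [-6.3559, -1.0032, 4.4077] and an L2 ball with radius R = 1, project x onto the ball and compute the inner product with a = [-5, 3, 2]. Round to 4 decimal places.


Step 1: Compute ||x|| (intermediates to 6 decimals).
||x|| = sqrt((-6.3559)^2 + (-1.0032)^2 + 4.4077^2) = 7.799468
Step 2: Project.
Since ||x|| > R, scale = R/||x|| = 1/7.799468 = 0.128214, proj(x) = scale * x
proj(x) = [-0.814915, -0.128624, 0.565129]
Step 3: Dot product.
a^T * proj(x) = -5*(-0.814915) + 3*(-0.128624) + 2*0.565129 = 4.819


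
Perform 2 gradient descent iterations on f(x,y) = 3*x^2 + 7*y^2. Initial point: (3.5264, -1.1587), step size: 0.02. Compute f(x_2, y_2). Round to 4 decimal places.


Gradient descent on f(x,y) = 3*x^2 + 7*y^2.
Starting point: (3.5264, -1.1587), alpha = 0.02
Step 1: grad_x = 2*3*3.5264 = 21.1584, grad_y = 2*7*-1.1587 = -16.2218
  x_1 = 3.5264 - 0.02*21.1584 = 3.1032
  y_1 = -1.1587 - 0.02*-16.2218 = -0.8343
Step 2: grad_x = 2*3*3.1032 = 18.6194, grad_y = 2*7*-0.8343 = -11.6797
  x_2 = 3.1032 - 0.02*18.6194 = 2.7308
  y_2 = -0.8343 - 0.02*-11.6797 = -0.6007
f(2.7308, -0.6007) = 3*2.7308^2 + 7*(-0.6007)^2 = 24.8982


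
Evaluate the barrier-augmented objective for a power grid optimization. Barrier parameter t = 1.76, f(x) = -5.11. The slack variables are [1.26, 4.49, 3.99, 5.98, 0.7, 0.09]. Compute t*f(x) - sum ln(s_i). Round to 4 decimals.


Step 1: Compute log-barrier.
ln values: [0.2311, 1.5019, 1.3838, 1.7884, -0.3567, -2.4079]
phi = -(0.2311 + 1.5019 + 1.3838 + 1.7884 - 0.3567 - 2.4079) = -2.1406
Step 2: Compute augmented objective.
t*f(x) = 1.76*-5.11 = -8.9936
Total = -8.9936 - 2.1406 = -11.1342


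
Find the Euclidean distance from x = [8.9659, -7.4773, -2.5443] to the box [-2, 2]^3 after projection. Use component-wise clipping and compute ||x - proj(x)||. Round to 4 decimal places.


Project each component onto [-2, 2].
clip(8.9659) = 2.0, clip(-7.4773) = -2.0, clip(-2.5443) = -2.0
Projection = [2.0, -2.0, -2.0]
Squared diffs: [48.5238, 30.0008, 0.2963]
Distance = sqrt(78.8209) = 8.8781


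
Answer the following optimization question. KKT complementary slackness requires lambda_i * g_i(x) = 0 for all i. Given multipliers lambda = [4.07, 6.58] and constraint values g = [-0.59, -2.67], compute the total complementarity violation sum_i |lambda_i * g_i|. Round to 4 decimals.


KKT complementary slackness check:
lambda_1 * g_1 = 4.07 * -0.59 = -2.4013
lambda_2 * g_2 = 6.58 * -2.67 = -17.5686
Total violation = 2.4013 + 17.5686 = 19.9699


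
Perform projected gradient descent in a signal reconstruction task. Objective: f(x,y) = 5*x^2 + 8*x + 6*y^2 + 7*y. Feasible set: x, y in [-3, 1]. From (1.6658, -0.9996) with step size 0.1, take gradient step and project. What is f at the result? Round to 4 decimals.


Step 1: Compute gradient at (1.6658, -0.9996).
grad_x = 2*5*1.6658 + 8 = 24.658
grad_y = 2*6*-0.9996 + 7 = -4.9952
Step 2: Gradient step.
x_raw = 1.6658 - 0.1*24.658 = -0.8
y_raw = -0.9996 - 0.1*-4.9952 = -0.5001
Step 3: Project onto [-3, 1].
x_proj = clip(-0.8) = -0.8
y_proj = clip(-0.5001) = -0.5001
Step 4: Evaluate f.
f(-0.8, -0.5001) = -5.2001


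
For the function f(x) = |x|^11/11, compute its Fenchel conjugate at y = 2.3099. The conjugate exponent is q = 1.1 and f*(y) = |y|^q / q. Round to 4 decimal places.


The conjugate exponent q satisfies 1/p + 1/q = 1.
p = 11, so q = 11/(11 - 1) = 1.1
|y|^q = 2.3099^1.1 = 2.5116
f*(2.3099) = 2.5116 / 1.1 = 2.2833


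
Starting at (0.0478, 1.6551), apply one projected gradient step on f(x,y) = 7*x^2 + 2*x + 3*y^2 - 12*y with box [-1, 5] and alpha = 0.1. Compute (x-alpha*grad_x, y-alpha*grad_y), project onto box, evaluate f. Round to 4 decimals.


Step 1: Compute gradient at (0.0478, 1.6551).
grad_x = 2*7*0.0478 + 2 = 2.6692
grad_y = 2*3*1.6551 - 12 = -2.0694
Step 2: Gradient step.
x_raw = 0.0478 - 0.1*2.6692 = -0.2191
y_raw = 1.6551 - 0.1*-2.0694 = 1.862
Step 3: Project onto [-1, 5].
x_proj = clip(-0.2191) = -0.2191
y_proj = clip(1.862) = 1.862
Step 4: Evaluate f.
f(-0.2191, 1.862) = -12.045


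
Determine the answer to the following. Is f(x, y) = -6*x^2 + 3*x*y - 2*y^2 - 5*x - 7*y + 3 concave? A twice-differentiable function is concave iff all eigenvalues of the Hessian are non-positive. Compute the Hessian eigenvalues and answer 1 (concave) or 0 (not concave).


The Hessian of f(x,y) = -6*x^2 + 3*x*y - 2*y^2 - 5*x - 7*y + 3 is:
H = [[-12, 3], [3, -4]]
Trace = -12 - 4 = -16
Determinant = -12*-4 - (3)^2 = 39
Discriminant = (-16)^2 - 4*39 = 100.0
Eigenvalues: lambda_1 = -13.0, lambda_2 = -3.0
The function is concave.

1


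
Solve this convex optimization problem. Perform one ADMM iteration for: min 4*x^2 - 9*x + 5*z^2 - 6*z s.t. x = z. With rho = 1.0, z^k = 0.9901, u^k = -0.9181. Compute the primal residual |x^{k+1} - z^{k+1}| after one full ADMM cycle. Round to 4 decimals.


ADMM iteration with rho = 1.0, z^k = 0.9901, u^k = -0.9181
Step 1: x-update.
Minimize 4*x^2 - 9*x + (1.0/2)*(x - 0.9901 - 0.9181)^2
FOC: (2*4 + 1.0)*x = 9 + 1.0*(0.9901 + 0.9181)
x^{k+1} = 1.212
Step 2: z-update.
Minimize 5*z^2 - 6*z + (1.0/2)*(1.212 - z - 0.9181)^2
FOC: (2*5 + 1.0)*z = 6 + 1.0*(1.212 - 0.9181)
z^{k+1} = 0.5722
Step 3: u-update.
u^{k+1} = -0.9181 + 1.212 - 0.5722 = -0.2783
Step 4: Primal residual = |1.212 - 0.5722| = 0.6398


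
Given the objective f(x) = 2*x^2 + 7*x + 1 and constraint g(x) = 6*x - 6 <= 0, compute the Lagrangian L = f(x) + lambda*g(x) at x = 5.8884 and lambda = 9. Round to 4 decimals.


Step 1: Evaluate f(x).
f(5.8884) = 2*5.8884^2 + 7*5.8884 + 1 = 111.5653
Step 2: Evaluate g(x).
g(5.8884) = 6*5.8884 - 6 = 29.3304
Step 3: Compute Lagrangian.
L = 111.5653 + 9*29.3304 = 375.5389


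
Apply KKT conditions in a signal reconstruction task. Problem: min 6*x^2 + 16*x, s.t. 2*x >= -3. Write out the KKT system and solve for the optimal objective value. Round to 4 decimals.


Step 1: Try lambda = 0 (constraint inactive).
Stationarity: 2*6*x + 16 = 0
x* = -16/(2*6) = -4/3 = -1.3333 (rounded; the exact value -4/3 is used below)
Check constraint: 2*-1.3333 = -2.6666 >= -3 -- satisfied.
Step 2: Compute optimal value.
f(x*) = 6*(-4/3)^2 + 16*(-4/3) = -10.6667


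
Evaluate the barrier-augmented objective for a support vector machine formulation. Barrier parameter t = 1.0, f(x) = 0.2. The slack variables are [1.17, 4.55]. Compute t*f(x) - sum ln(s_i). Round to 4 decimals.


Step 1: Compute log-barrier.
ln values: [0.157, 1.5151]
phi = -(0.157 + 1.5151) = -1.6721
Step 2: Compute augmented objective.
t*f(x) = 1.0*0.2 = 0.2
Total = 0.2 - 1.6721 = -1.4721


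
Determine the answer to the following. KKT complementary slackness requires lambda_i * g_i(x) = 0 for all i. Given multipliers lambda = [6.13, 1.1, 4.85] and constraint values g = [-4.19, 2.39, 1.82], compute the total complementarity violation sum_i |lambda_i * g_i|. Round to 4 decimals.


KKT complementary slackness check:
lambda_1 * g_1 = 6.13 * -4.19 = -25.6847
lambda_2 * g_2 = 1.1 * 2.39 = 2.629
lambda_3 * g_3 = 4.85 * 1.82 = 8.827
Total violation = 25.6847 + 2.629 + 8.827 = 37.1407


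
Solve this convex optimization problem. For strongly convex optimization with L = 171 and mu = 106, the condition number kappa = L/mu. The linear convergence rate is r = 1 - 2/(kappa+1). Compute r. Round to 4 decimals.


Step 1: Compute the condition number.
kappa = L/mu = 171/106 = 1.6132
Step 2: Compute the convergence rate.
r = 1 - 2/(kappa + 1) = 1 - 2*mu/(L + mu) = (L - mu)/(L + mu) = 65/277 = 0.2347


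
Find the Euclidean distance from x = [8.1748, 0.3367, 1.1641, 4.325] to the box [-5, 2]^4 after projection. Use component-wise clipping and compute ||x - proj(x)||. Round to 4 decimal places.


Project each component onto [-5, 2].
clip(8.1748) = 2.0, clip(0.3367) = 0.3367, clip(1.1641) = 1.1641, clip(4.325) = 2.0
Projection = [2.0, 0.3367, 1.1641, 2.0]
Squared diffs: [38.1282, 0.0, 0.0, 5.4056]
Distance = sqrt(43.5338) = 6.598


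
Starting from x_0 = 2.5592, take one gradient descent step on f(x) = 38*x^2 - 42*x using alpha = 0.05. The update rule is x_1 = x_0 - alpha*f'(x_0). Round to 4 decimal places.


We compute the gradient at x_0 and apply the update.
f'(x) = 76*x - 42
f'(2.5592) = 76*2.5592 - 42 = 152.4992
x_1 = 2.5592 - 0.05*152.4992 = -5.0658


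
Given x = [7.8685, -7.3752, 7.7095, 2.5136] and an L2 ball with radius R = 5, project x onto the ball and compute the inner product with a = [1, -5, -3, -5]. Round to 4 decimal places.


Step 1: Compute ||x|| (intermediates to 6 decimals).
||x|| = sqrt(7.8685^2 + (-7.3752)^2 + 7.7095^2 + 2.5136^2) = 13.493015
Step 2: Project.
Since ||x|| > R, scale = R/||x|| = 5/13.493015 = 0.370562, proj(x) = scale * x
proj(x) = [2.915767, -2.732969, 2.856848, 0.931445]
Step 3: Dot product.
a^T * proj(x) = 1*2.915767 - 5*(-2.732969) - 3*2.856848 - 5*0.931445 = 3.3528


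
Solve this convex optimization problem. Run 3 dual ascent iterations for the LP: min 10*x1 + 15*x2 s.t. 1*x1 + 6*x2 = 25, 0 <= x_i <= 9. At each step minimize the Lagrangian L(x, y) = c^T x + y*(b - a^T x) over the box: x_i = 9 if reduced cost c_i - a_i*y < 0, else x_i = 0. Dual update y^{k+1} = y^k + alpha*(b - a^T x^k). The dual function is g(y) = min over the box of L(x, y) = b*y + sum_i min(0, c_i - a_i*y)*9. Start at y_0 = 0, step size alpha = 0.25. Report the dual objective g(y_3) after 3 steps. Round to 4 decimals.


Dual ascent for LP: min 10*x1 + 15*x2, 1*x1 + 6*x2 = 25, 0 <= x_i <= 9
Step 1: y^k = 0.0, reduced costs: (10.0, 15.0)
  x^k = (0.0, 0.0), subgradient = b - a^T x = 25.0
  y^{k+1} = 0.0 + 0.25*25.0 = 6.25
Step 2: y^k = 6.25, reduced costs: (3.75, -22.5)
  x^k = (0.0, 9.0), subgradient = b - a^T x = -29.0
  y^{k+1} = 6.25 + 0.25*-29.0 = -1.0
Step 3: y^k = -1.0, reduced costs: (11.0, 21.0)
  x^k = (0.0, 0.0), subgradient = b - a^T x = 25.0
  y^{k+1} = -1.0 + 0.25*25.0 = 5.25
Dual objective at y_3 = 5.25: reduced costs (4.75, -16.5), box minimizer x = (0.0, 9.0)
g(y_3) = b*y + (c1 - a1*y)*x1 + (c2 - a2*y)*x2 = 25*5.25 + 4.75*0.0 + (-16.5)*9.0 = 131.25 + 0.0 - 148.5 = -17.25


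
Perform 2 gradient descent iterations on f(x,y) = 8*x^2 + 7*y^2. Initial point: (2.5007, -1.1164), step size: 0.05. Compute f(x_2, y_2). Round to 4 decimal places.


Gradient descent on f(x,y) = 8*x^2 + 7*y^2.
Starting point: (2.5007, -1.1164), alpha = 0.05
Step 1: grad_x = 2*8*2.5007 = 40.0112, grad_y = 2*7*-1.1164 = -15.6296
  x_1 = 2.5007 - 0.05*40.0112 = 0.5001
  y_1 = -1.1164 - 0.05*-15.6296 = -0.3349
Step 2: grad_x = 2*8*0.5001 = 8.0022, grad_y = 2*7*-0.3349 = -4.6889
  x_2 = 0.5001 - 0.05*8.0022 = 0.1
  y_2 = -0.3349 - 0.05*-4.6889 = -0.1005
f(0.1, -0.1005) = 8*0.1^2 + 7*(-0.1005)^2 = 0.1507


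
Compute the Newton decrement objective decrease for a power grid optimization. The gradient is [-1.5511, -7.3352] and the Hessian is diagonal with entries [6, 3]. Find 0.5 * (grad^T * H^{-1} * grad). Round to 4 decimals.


Step 1: H is diagonal, so H^(-1) * g = [-0.2585, -2.4451].
Step 2: g^T H^(-1) g = sum_i g_i^2 / H_ii
  = (-1.5511)^2/6 + (-7.3352)^2/3
  = 0.401 + 17.9351 = 18.336
Step 3: Objective decrease = 0.5 * g^T H^(-1) g = 9.168


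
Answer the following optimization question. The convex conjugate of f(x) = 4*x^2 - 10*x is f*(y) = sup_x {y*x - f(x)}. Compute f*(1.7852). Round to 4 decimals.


f*(y) = sup_x {y*x - a*x^2 - b*x} = sup_x {(y-b)*x - a*x^2}
FOC: (y - b) - 2a*x = 0 => x* = (y - b)/(2a)
x* = (1.7852 + 10)/(2*4) = 1.4732
f*(1.7852) = (y-b)^2/(4a) = (1.7852 + 10)^2/(4*4)
= 138.8909/16 = 8.6807


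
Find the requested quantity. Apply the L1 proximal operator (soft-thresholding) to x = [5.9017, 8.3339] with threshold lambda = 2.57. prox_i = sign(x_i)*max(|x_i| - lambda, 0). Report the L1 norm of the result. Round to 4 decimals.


Soft-thresholding with lambda = 2.57:
prox(5.9017) = sign(5.9017)*max(|5.9017| - 2.57, 0) = 3.3317
prox(8.3339) = sign(8.3339)*max(|8.3339| - 2.57, 0) = 5.7639
prox(x) = [3.3317, 5.7639]
||prox(x)||_1 = 3.3317 + 5.7639 = 9.0956


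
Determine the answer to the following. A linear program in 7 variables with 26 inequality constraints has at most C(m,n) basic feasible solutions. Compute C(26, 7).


Each vertex corresponds to some choice of n active constraints out of m, so the number of vertices is at most C(m, n) = m! / (n!(m-n)!).
m = 26, n = 7
Numerator: 26 * 25 * 24 * 23 * 22 * 21 * 20
Denominator: 7! = 5040
C(26, 7) = 657800


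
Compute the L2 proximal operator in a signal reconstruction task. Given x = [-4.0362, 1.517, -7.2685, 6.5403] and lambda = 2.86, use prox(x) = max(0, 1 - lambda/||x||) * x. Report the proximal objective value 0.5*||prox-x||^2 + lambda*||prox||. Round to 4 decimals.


Step 1: Compute ||x||.
||x|| = 10.6864
Step 2: Compute scaling factor.
scale = max(0, 1 - 2.86/10.6864) = 0.7324
Step 3: prox(x) = [-2.956, 1.111, -5.3232, 4.7899]
||prox(x)|| = 7.8264
Step 4: Proximal objective.
0.5*||prox-x||^2 = 4.0898
lambda*||prox|| = 22.3835
Total = 26.4733


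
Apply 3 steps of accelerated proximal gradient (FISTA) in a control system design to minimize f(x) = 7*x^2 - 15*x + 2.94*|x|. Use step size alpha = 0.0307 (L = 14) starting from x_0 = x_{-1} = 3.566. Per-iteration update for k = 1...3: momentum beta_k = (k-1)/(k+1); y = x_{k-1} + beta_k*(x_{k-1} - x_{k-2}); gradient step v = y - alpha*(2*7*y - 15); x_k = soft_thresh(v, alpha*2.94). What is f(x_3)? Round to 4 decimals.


FISTA on f(x) = 7*x^2 - 15*x + 2.94*|x|
L = 14, alpha = 0.0307
Iteration 1: beta = 0.0, y = 3.566 + 0.0*(3.566 - 3.566) = 3.566
  grad(y) = 34.924, v = y - alpha*grad = 2.4938
  prox(v) = soft_thresh(2.4938, 0.0903) = 2.4036
Iteration 2: beta = 0.3333, y = 2.4036 + 0.3333*(2.4036 - 3.566) = 2.0161
  grad(y) = 13.2254, v = y - alpha*grad = 1.6101
  prox(v) = soft_thresh(1.6101, 0.0903) = 1.5198
Iteration 3: beta = 0.5, y = 1.5198 + 0.5*(1.5198 - 2.4036) = 1.0779
  grad(y) = 0.0912, v = y - alpha*grad = 1.0751
  prox(v) = soft_thresh(1.0751, 0.0903) = 0.9849
f(x_3) = 7*0.9849^2 - 15*0.9849 + 2.94*|0.9849| = -5.0877


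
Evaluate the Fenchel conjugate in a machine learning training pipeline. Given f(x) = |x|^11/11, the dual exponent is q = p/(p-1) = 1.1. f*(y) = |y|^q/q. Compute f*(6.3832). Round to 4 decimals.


The conjugate exponent q satisfies 1/p + 1/q = 1.
p = 11, so q = 11/(11 - 1) = 1.1
|y|^q = 6.3832^1.1 = 7.6832
f*(6.3832) = 7.6832 / 1.1 = 6.9847


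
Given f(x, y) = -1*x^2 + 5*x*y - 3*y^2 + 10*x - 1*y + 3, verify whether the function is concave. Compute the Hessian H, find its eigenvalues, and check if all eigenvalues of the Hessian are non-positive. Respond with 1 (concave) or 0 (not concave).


The Hessian of f(x,y) = -1*x^2 + 5*x*y - 3*y^2 + 10*x - 1*y + 3 is:
H = [[-2, 5], [5, -6]]
Trace = -2 - 6 = -8
Determinant = -2*-6 - (5)^2 = -13
Discriminant = (-8)^2 - 4*-13 = 116.0
Eigenvalues: lambda_1 = -9.3852, lambda_2 = 1.3852
The function is not concave.

0


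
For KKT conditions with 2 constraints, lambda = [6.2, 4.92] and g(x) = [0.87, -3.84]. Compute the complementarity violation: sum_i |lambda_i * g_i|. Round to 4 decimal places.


KKT complementary slackness check:
lambda_1 * g_1 = 6.2 * 0.87 = 5.394
lambda_2 * g_2 = 4.92 * -3.84 = -18.8928
Total violation = 5.394 + 18.8928 = 24.2868


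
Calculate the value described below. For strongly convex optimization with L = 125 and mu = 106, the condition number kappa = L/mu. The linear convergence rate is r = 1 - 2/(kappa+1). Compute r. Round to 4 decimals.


Step 1: Compute the condition number.
kappa = L/mu = 125/106 = 1.1792
Step 2: Compute the convergence rate.
r = 1 - 2/(kappa + 1) = 1 - 2*mu/(L + mu) = (L - mu)/(L + mu) = 19/231 = 0.0823


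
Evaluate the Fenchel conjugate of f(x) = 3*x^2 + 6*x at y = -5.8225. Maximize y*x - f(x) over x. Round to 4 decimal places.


f*(y) = sup_x {y*x - a*x^2 - b*x} = sup_x {(y-b)*x - a*x^2}
FOC: (y - b) - 2a*x = 0 => x* = (y - b)/(2a)
x* = (-5.8225 - 6)/(2*3) = -1.9704
f*(-5.8225) = (y-b)^2/(4a) = (-5.8225 - 6)^2/(4*3)
= 139.7715/12 = 11.6476


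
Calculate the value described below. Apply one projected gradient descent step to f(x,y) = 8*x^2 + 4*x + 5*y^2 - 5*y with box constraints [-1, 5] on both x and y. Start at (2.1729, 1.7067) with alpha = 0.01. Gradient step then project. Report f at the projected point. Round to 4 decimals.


Step 1: Compute gradient at (2.1729, 1.7067).
grad_x = 2*8*2.1729 + 4 = 38.7664
grad_y = 2*5*1.7067 - 5 = 12.067
Step 2: Gradient step.
x_raw = 2.1729 - 0.01*38.7664 = 1.7852
y_raw = 1.7067 - 0.01*12.067 = 1.586
Step 3: Project onto [-1, 5].
x_proj = clip(1.7852) = 1.7852
y_proj = clip(1.586) = 1.586
Step 4: Evaluate f.
f(1.7852, 1.586) = 37.2848
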